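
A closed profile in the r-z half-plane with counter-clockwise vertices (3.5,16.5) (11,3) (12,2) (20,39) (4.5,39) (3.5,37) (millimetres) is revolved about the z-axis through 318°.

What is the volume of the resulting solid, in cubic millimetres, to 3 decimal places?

Volume = 23534.936 mm³

Profile (r,z), 6 vertices: (3.5,16.5) (11,3) (12,2) (20,39) (4.5,39) (3.5,37)
edge 0: (3.5,16.5)→(11,3)  cross = 3.5·3 − 11·16.5 = -171.0000; (r_i+r_j)·cross = 14.5·-171.0000 = -2479.5000
edge 1: (11,3)→(12,2)  cross = 11·2 − 12·3 = -14.0000; (r_i+r_j)·cross = 23·-14.0000 = -322.0000
edge 2: (12,2)→(20,39)  cross = 12·39 − 20·2 = 428.0000; (r_i+r_j)·cross = 32·428.0000 = 13696.0000
edge 3: (20,39)→(4.5,39)  cross = 20·39 − 4.5·39 = 604.5000; (r_i+r_j)·cross = 24.5·604.5000 = 14810.2500
edge 4: (4.5,39)→(3.5,37)  cross = 4.5·37 − 3.5·39 = 30.0000; (r_i+r_j)·cross = 8·30.0000 = 240.0000
edge 5: (3.5,37)→(3.5,16.5)  cross = 3.5·16.5 − 3.5·37 = -71.7500; (r_i+r_j)·cross = 7·-71.7500 = -502.2500
Σcross = 805.7500 → A = |Σcross|/2 = 402.8750 mm²
Σ(r_i+r_j)·cross = 25442.5000 → first moment M = |Σ|/6 = 4240.4167
R_c = M/A = 4240.4167/402.8750 = 10.5254 mm
θ = 318° = 5.550147 rad
V = θ·R_c·A = 5.550147·10.5254·402.8750 = 23534.936 mm³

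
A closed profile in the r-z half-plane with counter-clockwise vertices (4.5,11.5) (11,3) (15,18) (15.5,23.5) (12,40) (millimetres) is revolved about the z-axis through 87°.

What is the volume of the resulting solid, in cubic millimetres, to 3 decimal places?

Profile (r,z), 5 vertices: (4.5,11.5) (11,3) (15,18) (15.5,23.5) (12,40)
edge 0: (4.5,11.5)→(11,3)  cross = 4.5·3 − 11·11.5 = -113.0000; (r_i+r_j)·cross = 15.5·-113.0000 = -1751.5000
edge 1: (11,3)→(15,18)  cross = 11·18 − 15·3 = 153.0000; (r_i+r_j)·cross = 26·153.0000 = 3978.0000
edge 2: (15,18)→(15.5,23.5)  cross = 15·23.5 − 15.5·18 = 73.5000; (r_i+r_j)·cross = 30.5·73.5000 = 2241.7500
edge 3: (15.5,23.5)→(12,40)  cross = 15.5·40 − 12·23.5 = 338.0000; (r_i+r_j)·cross = 27.5·338.0000 = 9295.0000
edge 4: (12,40)→(4.5,11.5)  cross = 12·11.5 − 4.5·40 = -42.0000; (r_i+r_j)·cross = 16.5·-42.0000 = -693.0000
Σcross = 409.5000 → A = |Σcross|/2 = 204.7500 mm²
Σ(r_i+r_j)·cross = 13070.2500 → first moment M = |Σ|/6 = 2178.3750
R_c = M/A = 2178.3750/204.7500 = 10.6392 mm
θ = 87° = 1.518436 rad
V = θ·R_c·A = 1.518436·10.6392·204.7500 = 3307.724 mm³

Volume = 3307.724 mm³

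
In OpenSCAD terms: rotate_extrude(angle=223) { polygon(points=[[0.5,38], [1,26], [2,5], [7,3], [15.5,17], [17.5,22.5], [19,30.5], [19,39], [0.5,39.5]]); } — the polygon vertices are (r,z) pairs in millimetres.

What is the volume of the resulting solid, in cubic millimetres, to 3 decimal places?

Profile (r,z), 9 vertices: (0.5,38) (1,26) (2,5) (7,3) (15.5,17) (17.5,22.5) (19,30.5) (19,39) (0.5,39.5)
edge 0: (0.5,38)→(1,26)  cross = 0.5·26 − 1·38 = -25.0000; (r_i+r_j)·cross = 1.5·-25.0000 = -37.5000
edge 1: (1,26)→(2,5)  cross = 1·5 − 2·26 = -47.0000; (r_i+r_j)·cross = 3·-47.0000 = -141.0000
edge 2: (2,5)→(7,3)  cross = 2·3 − 7·5 = -29.0000; (r_i+r_j)·cross = 9·-29.0000 = -261.0000
edge 3: (7,3)→(15.5,17)  cross = 7·17 − 15.5·3 = 72.5000; (r_i+r_j)·cross = 22.5·72.5000 = 1631.2500
edge 4: (15.5,17)→(17.5,22.5)  cross = 15.5·22.5 − 17.5·17 = 51.2500; (r_i+r_j)·cross = 33·51.2500 = 1691.2500
edge 5: (17.5,22.5)→(19,30.5)  cross = 17.5·30.5 − 19·22.5 = 106.2500; (r_i+r_j)·cross = 36.5·106.2500 = 3878.1250
edge 6: (19,30.5)→(19,39)  cross = 19·39 − 19·30.5 = 161.5000; (r_i+r_j)·cross = 38·161.5000 = 6137.0000
edge 7: (19,39)→(0.5,39.5)  cross = 19·39.5 − 0.5·39 = 731.0000; (r_i+r_j)·cross = 19.5·731.0000 = 14254.5000
edge 8: (0.5,39.5)→(0.5,38)  cross = 0.5·38 − 0.5·39.5 = -0.7500; (r_i+r_j)·cross = 1·-0.7500 = -0.7500
Σcross = 1020.7500 → A = |Σcross|/2 = 510.3750 mm²
Σ(r_i+r_j)·cross = 27151.8750 → first moment M = |Σ|/6 = 4525.3125
R_c = M/A = 4525.3125/510.3750 = 8.8666 mm
θ = 223° = 3.892084 rad
V = θ·R_c·A = 3.892084·8.8666·510.3750 = 17612.897 mm³

Volume = 17612.897 mm³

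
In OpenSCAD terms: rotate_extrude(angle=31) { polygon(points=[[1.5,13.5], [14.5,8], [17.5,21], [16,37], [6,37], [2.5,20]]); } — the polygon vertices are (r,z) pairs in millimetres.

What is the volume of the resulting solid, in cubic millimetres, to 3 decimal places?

Volume = 1907.028 mm³

Profile (r,z), 6 vertices: (1.5,13.5) (14.5,8) (17.5,21) (16,37) (6,37) (2.5,20)
edge 0: (1.5,13.5)→(14.5,8)  cross = 1.5·8 − 14.5·13.5 = -183.7500; (r_i+r_j)·cross = 16·-183.7500 = -2940.0000
edge 1: (14.5,8)→(17.5,21)  cross = 14.5·21 − 17.5·8 = 164.5000; (r_i+r_j)·cross = 32·164.5000 = 5264.0000
edge 2: (17.5,21)→(16,37)  cross = 17.5·37 − 16·21 = 311.5000; (r_i+r_j)·cross = 33.5·311.5000 = 10435.2500
edge 3: (16,37)→(6,37)  cross = 16·37 − 6·37 = 370.0000; (r_i+r_j)·cross = 22·370.0000 = 8140.0000
edge 4: (6,37)→(2.5,20)  cross = 6·20 − 2.5·37 = 27.5000; (r_i+r_j)·cross = 8.5·27.5000 = 233.7500
edge 5: (2.5,20)→(1.5,13.5)  cross = 2.5·13.5 − 1.5·20 = 3.7500; (r_i+r_j)·cross = 4·3.7500 = 15.0000
Σcross = 693.5000 → A = |Σcross|/2 = 346.7500 mm²
Σ(r_i+r_j)·cross = 21148.0000 → first moment M = |Σ|/6 = 3524.6667
R_c = M/A = 3524.6667/346.7500 = 10.1649 mm
θ = 31° = 0.541052 rad
V = θ·R_c·A = 0.541052·10.1649·346.7500 = 1907.028 mm³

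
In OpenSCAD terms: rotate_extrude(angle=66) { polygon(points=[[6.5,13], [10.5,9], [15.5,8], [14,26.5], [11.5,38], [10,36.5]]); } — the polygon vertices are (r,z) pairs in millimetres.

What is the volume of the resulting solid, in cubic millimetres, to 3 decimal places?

Volume = 2097.257 mm³

Profile (r,z), 6 vertices: (6.5,13) (10.5,9) (15.5,8) (14,26.5) (11.5,38) (10,36.5)
edge 0: (6.5,13)→(10.5,9)  cross = 6.5·9 − 10.5·13 = -78.0000; (r_i+r_j)·cross = 17·-78.0000 = -1326.0000
edge 1: (10.5,9)→(15.5,8)  cross = 10.5·8 − 15.5·9 = -55.5000; (r_i+r_j)·cross = 26·-55.5000 = -1443.0000
edge 2: (15.5,8)→(14,26.5)  cross = 15.5·26.5 − 14·8 = 298.7500; (r_i+r_j)·cross = 29.5·298.7500 = 8813.1250
edge 3: (14,26.5)→(11.5,38)  cross = 14·38 − 11.5·26.5 = 227.2500; (r_i+r_j)·cross = 25.5·227.2500 = 5794.8750
edge 4: (11.5,38)→(10,36.5)  cross = 11.5·36.5 − 10·38 = 39.7500; (r_i+r_j)·cross = 21.5·39.7500 = 854.6250
edge 5: (10,36.5)→(6.5,13)  cross = 10·13 − 6.5·36.5 = -107.2500; (r_i+r_j)·cross = 16.5·-107.2500 = -1769.6250
Σcross = 325.0000 → A = |Σcross|/2 = 162.5000 mm²
Σ(r_i+r_j)·cross = 10924.0000 → first moment M = |Σ|/6 = 1820.6667
R_c = M/A = 1820.6667/162.5000 = 11.2041 mm
θ = 66° = 1.151917 rad
V = θ·R_c·A = 1.151917·11.2041·162.5000 = 2097.257 mm³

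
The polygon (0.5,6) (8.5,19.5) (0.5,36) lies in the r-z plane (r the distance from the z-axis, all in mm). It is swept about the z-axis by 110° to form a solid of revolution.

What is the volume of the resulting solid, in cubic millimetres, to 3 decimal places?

Profile (r,z), 3 vertices: (0.5,6) (8.5,19.5) (0.5,36)
edge 0: (0.5,6)→(8.5,19.5)  cross = 0.5·19.5 − 8.5·6 = -41.2500; (r_i+r_j)·cross = 9·-41.2500 = -371.2500
edge 1: (8.5,19.5)→(0.5,36)  cross = 8.5·36 − 0.5·19.5 = 296.2500; (r_i+r_j)·cross = 9·296.2500 = 2666.2500
edge 2: (0.5,36)→(0.5,6)  cross = 0.5·6 − 0.5·36 = -15.0000; (r_i+r_j)·cross = 1·-15.0000 = -15.0000
Σcross = 240.0000 → A = |Σcross|/2 = 120.0000 mm²
Σ(r_i+r_j)·cross = 2280.0000 → first moment M = |Σ|/6 = 380.0000
R_c = M/A = 380.0000/120.0000 = 3.1667 mm
θ = 110° = 1.919862 rad
V = θ·R_c·A = 1.919862·3.1667·120.0000 = 729.548 mm³

Volume = 729.548 mm³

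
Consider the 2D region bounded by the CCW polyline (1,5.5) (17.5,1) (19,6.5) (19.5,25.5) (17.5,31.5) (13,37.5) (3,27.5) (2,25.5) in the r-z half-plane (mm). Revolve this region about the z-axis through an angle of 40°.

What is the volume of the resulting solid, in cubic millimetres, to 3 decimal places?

Volume = 3862.472 mm³

Profile (r,z), 8 vertices: (1,5.5) (17.5,1) (19,6.5) (19.5,25.5) (17.5,31.5) (13,37.5) (3,27.5) (2,25.5)
edge 0: (1,5.5)→(17.5,1)  cross = 1·1 − 17.5·5.5 = -95.2500; (r_i+r_j)·cross = 18.5·-95.2500 = -1762.1250
edge 1: (17.5,1)→(19,6.5)  cross = 17.5·6.5 − 19·1 = 94.7500; (r_i+r_j)·cross = 36.5·94.7500 = 3458.3750
edge 2: (19,6.5)→(19.5,25.5)  cross = 19·25.5 − 19.5·6.5 = 357.7500; (r_i+r_j)·cross = 38.5·357.7500 = 13773.3750
edge 3: (19.5,25.5)→(17.5,31.5)  cross = 19.5·31.5 − 17.5·25.5 = 168.0000; (r_i+r_j)·cross = 37·168.0000 = 6216.0000
edge 4: (17.5,31.5)→(13,37.5)  cross = 17.5·37.5 − 13·31.5 = 246.7500; (r_i+r_j)·cross = 30.5·246.7500 = 7525.8750
edge 5: (13,37.5)→(3,27.5)  cross = 13·27.5 − 3·37.5 = 245.0000; (r_i+r_j)·cross = 16·245.0000 = 3920.0000
edge 6: (3,27.5)→(2,25.5)  cross = 3·25.5 − 2·27.5 = 21.5000; (r_i+r_j)·cross = 5·21.5000 = 107.5000
edge 7: (2,25.5)→(1,5.5)  cross = 2·5.5 − 1·25.5 = -14.5000; (r_i+r_j)·cross = 3·-14.5000 = -43.5000
Σcross = 1024.0000 → A = |Σcross|/2 = 512.0000 mm²
Σ(r_i+r_j)·cross = 33195.5000 → first moment M = |Σ|/6 = 5532.5833
R_c = M/A = 5532.5833/512.0000 = 10.8058 mm
θ = 40° = 0.698132 rad
V = θ·R_c·A = 0.698132·10.8058·512.0000 = 3862.472 mm³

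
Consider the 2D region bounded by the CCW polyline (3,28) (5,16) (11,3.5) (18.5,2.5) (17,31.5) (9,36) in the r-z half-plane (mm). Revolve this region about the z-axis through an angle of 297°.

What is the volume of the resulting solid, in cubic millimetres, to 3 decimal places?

Volume = 21664.973 mm³

Profile (r,z), 6 vertices: (3,28) (5,16) (11,3.5) (18.5,2.5) (17,31.5) (9,36)
edge 0: (3,28)→(5,16)  cross = 3·16 − 5·28 = -92.0000; (r_i+r_j)·cross = 8·-92.0000 = -736.0000
edge 1: (5,16)→(11,3.5)  cross = 5·3.5 − 11·16 = -158.5000; (r_i+r_j)·cross = 16·-158.5000 = -2536.0000
edge 2: (11,3.5)→(18.5,2.5)  cross = 11·2.5 − 18.5·3.5 = -37.2500; (r_i+r_j)·cross = 29.5·-37.2500 = -1098.8750
edge 3: (18.5,2.5)→(17,31.5)  cross = 18.5·31.5 − 17·2.5 = 540.2500; (r_i+r_j)·cross = 35.5·540.2500 = 19178.8750
edge 4: (17,31.5)→(9,36)  cross = 17·36 − 9·31.5 = 328.5000; (r_i+r_j)·cross = 26·328.5000 = 8541.0000
edge 5: (9,36)→(3,28)  cross = 9·28 − 3·36 = 144.0000; (r_i+r_j)·cross = 12·144.0000 = 1728.0000
Σcross = 725.0000 → A = |Σcross|/2 = 362.5000 mm²
Σ(r_i+r_j)·cross = 25077.0000 → first moment M = |Σ|/6 = 4179.5000
R_c = M/A = 4179.5000/362.5000 = 11.5297 mm
θ = 297° = 5.183628 rad
V = θ·R_c·A = 5.183628·11.5297·362.5000 = 21664.973 mm³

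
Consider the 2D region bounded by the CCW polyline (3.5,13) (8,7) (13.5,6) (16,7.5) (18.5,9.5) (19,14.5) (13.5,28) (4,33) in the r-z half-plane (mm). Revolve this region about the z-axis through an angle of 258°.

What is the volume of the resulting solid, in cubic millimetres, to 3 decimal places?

Volume = 13716.547 mm³

Profile (r,z), 8 vertices: (3.5,13) (8,7) (13.5,6) (16,7.5) (18.5,9.5) (19,14.5) (13.5,28) (4,33)
edge 0: (3.5,13)→(8,7)  cross = 3.5·7 − 8·13 = -79.5000; (r_i+r_j)·cross = 11.5·-79.5000 = -914.2500
edge 1: (8,7)→(13.5,6)  cross = 8·6 − 13.5·7 = -46.5000; (r_i+r_j)·cross = 21.5·-46.5000 = -999.7500
edge 2: (13.5,6)→(16,7.5)  cross = 13.5·7.5 − 16·6 = 5.2500; (r_i+r_j)·cross = 29.5·5.2500 = 154.8750
edge 3: (16,7.5)→(18.5,9.5)  cross = 16·9.5 − 18.5·7.5 = 13.2500; (r_i+r_j)·cross = 34.5·13.2500 = 457.1250
edge 4: (18.5,9.5)→(19,14.5)  cross = 18.5·14.5 − 19·9.5 = 87.7500; (r_i+r_j)·cross = 37.5·87.7500 = 3290.6250
edge 5: (19,14.5)→(13.5,28)  cross = 19·28 − 13.5·14.5 = 336.2500; (r_i+r_j)·cross = 32.5·336.2500 = 10928.1250
edge 6: (13.5,28)→(4,33)  cross = 13.5·33 − 4·28 = 333.5000; (r_i+r_j)·cross = 17.5·333.5000 = 5836.2500
edge 7: (4,33)→(3.5,13)  cross = 4·13 − 3.5·33 = -63.5000; (r_i+r_j)·cross = 7.5·-63.5000 = -476.2500
Σcross = 586.5000 → A = |Σcross|/2 = 293.2500 mm²
Σ(r_i+r_j)·cross = 18276.7500 → first moment M = |Σ|/6 = 3046.1250
R_c = M/A = 3046.1250/293.2500 = 10.3875 mm
θ = 258° = 4.502949 rad
V = θ·R_c·A = 4.502949·10.3875·293.2500 = 13716.547 mm³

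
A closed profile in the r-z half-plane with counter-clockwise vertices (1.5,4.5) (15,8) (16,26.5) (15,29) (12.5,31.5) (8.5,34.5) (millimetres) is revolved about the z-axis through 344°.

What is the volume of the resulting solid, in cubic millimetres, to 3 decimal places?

Volume = 15834.121 mm³

Profile (r,z), 6 vertices: (1.5,4.5) (15,8) (16,26.5) (15,29) (12.5,31.5) (8.5,34.5)
edge 0: (1.5,4.5)→(15,8)  cross = 1.5·8 − 15·4.5 = -55.5000; (r_i+r_j)·cross = 16.5·-55.5000 = -915.7500
edge 1: (15,8)→(16,26.5)  cross = 15·26.5 − 16·8 = 269.5000; (r_i+r_j)·cross = 31·269.5000 = 8354.5000
edge 2: (16,26.5)→(15,29)  cross = 16·29 − 15·26.5 = 66.5000; (r_i+r_j)·cross = 31·66.5000 = 2061.5000
edge 3: (15,29)→(12.5,31.5)  cross = 15·31.5 − 12.5·29 = 110.0000; (r_i+r_j)·cross = 27.5·110.0000 = 3025.0000
edge 4: (12.5,31.5)→(8.5,34.5)  cross = 12.5·34.5 − 8.5·31.5 = 163.5000; (r_i+r_j)·cross = 21·163.5000 = 3433.5000
edge 5: (8.5,34.5)→(1.5,4.5)  cross = 8.5·4.5 − 1.5·34.5 = -13.5000; (r_i+r_j)·cross = 10·-13.5000 = -135.0000
Σcross = 540.5000 → A = |Σcross|/2 = 270.2500 mm²
Σ(r_i+r_j)·cross = 15823.7500 → first moment M = |Σ|/6 = 2637.2917
R_c = M/A = 2637.2917/270.2500 = 9.7587 mm
θ = 344° = 6.003933 rad
V = θ·R_c·A = 6.003933·9.7587·270.2500 = 15834.121 mm³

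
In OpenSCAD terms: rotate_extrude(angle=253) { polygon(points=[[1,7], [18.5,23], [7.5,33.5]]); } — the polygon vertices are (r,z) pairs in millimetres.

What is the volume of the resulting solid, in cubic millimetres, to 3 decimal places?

Profile (r,z), 3 vertices: (1,7) (18.5,23) (7.5,33.5)
edge 0: (1,7)→(18.5,23)  cross = 1·23 − 18.5·7 = -106.5000; (r_i+r_j)·cross = 19.5·-106.5000 = -2076.7500
edge 1: (18.5,23)→(7.5,33.5)  cross = 18.5·33.5 − 7.5·23 = 447.2500; (r_i+r_j)·cross = 26·447.2500 = 11628.5000
edge 2: (7.5,33.5)→(1,7)  cross = 7.5·7 − 1·33.5 = 19.0000; (r_i+r_j)·cross = 8.5·19.0000 = 161.5000
Σcross = 359.7500 → A = |Σcross|/2 = 179.8750 mm²
Σ(r_i+r_j)·cross = 9713.2500 → first moment M = |Σ|/6 = 1618.8750
R_c = M/A = 1618.8750/179.8750 = 9.0000 mm
θ = 253° = 4.415683 rad
V = θ·R_c·A = 4.415683·9.0000·179.8750 = 7148.439 mm³

Volume = 7148.439 mm³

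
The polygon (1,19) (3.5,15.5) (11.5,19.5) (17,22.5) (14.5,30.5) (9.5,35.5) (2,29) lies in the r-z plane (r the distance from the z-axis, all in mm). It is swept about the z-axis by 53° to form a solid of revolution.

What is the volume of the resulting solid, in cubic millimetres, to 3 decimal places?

Profile (r,z), 7 vertices: (1,19) (3.5,15.5) (11.5,19.5) (17,22.5) (14.5,30.5) (9.5,35.5) (2,29)
edge 0: (1,19)→(3.5,15.5)  cross = 1·15.5 − 3.5·19 = -51.0000; (r_i+r_j)·cross = 4.5·-51.0000 = -229.5000
edge 1: (3.5,15.5)→(11.5,19.5)  cross = 3.5·19.5 − 11.5·15.5 = -110.0000; (r_i+r_j)·cross = 15·-110.0000 = -1650.0000
edge 2: (11.5,19.5)→(17,22.5)  cross = 11.5·22.5 − 17·19.5 = -72.7500; (r_i+r_j)·cross = 28.5·-72.7500 = -2073.3750
edge 3: (17,22.5)→(14.5,30.5)  cross = 17·30.5 − 14.5·22.5 = 192.2500; (r_i+r_j)·cross = 31.5·192.2500 = 6055.8750
edge 4: (14.5,30.5)→(9.5,35.5)  cross = 14.5·35.5 − 9.5·30.5 = 225.0000; (r_i+r_j)·cross = 24·225.0000 = 5400.0000
edge 5: (9.5,35.5)→(2,29)  cross = 9.5·29 − 2·35.5 = 204.5000; (r_i+r_j)·cross = 11.5·204.5000 = 2351.7500
edge 6: (2,29)→(1,19)  cross = 2·19 − 1·29 = 9.0000; (r_i+r_j)·cross = 3·9.0000 = 27.0000
Σcross = 397.0000 → A = |Σcross|/2 = 198.5000 mm²
Σ(r_i+r_j)·cross = 9881.7500 → first moment M = |Σ|/6 = 1646.9583
R_c = M/A = 1646.9583/198.5000 = 8.2970 mm
θ = 53° = 0.925025 rad
V = θ·R_c·A = 0.925025·8.2970·198.5000 = 1523.477 mm³

Volume = 1523.477 mm³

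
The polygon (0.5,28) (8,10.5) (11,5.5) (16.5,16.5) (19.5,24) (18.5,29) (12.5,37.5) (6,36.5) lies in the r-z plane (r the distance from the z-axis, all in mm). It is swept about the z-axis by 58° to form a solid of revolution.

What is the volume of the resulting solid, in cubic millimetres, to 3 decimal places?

Volume = 3726.580 mm³

Profile (r,z), 8 vertices: (0.5,28) (8,10.5) (11,5.5) (16.5,16.5) (19.5,24) (18.5,29) (12.5,37.5) (6,36.5)
edge 0: (0.5,28)→(8,10.5)  cross = 0.5·10.5 − 8·28 = -218.7500; (r_i+r_j)·cross = 8.5·-218.7500 = -1859.3750
edge 1: (8,10.5)→(11,5.5)  cross = 8·5.5 − 11·10.5 = -71.5000; (r_i+r_j)·cross = 19·-71.5000 = -1358.5000
edge 2: (11,5.5)→(16.5,16.5)  cross = 11·16.5 − 16.5·5.5 = 90.7500; (r_i+r_j)·cross = 27.5·90.7500 = 2495.6250
edge 3: (16.5,16.5)→(19.5,24)  cross = 16.5·24 − 19.5·16.5 = 74.2500; (r_i+r_j)·cross = 36·74.2500 = 2673.0000
edge 4: (19.5,24)→(18.5,29)  cross = 19.5·29 − 18.5·24 = 121.5000; (r_i+r_j)·cross = 38·121.5000 = 4617.0000
edge 5: (18.5,29)→(12.5,37.5)  cross = 18.5·37.5 − 12.5·29 = 331.2500; (r_i+r_j)·cross = 31·331.2500 = 10268.7500
edge 6: (12.5,37.5)→(6,36.5)  cross = 12.5·36.5 − 6·37.5 = 231.2500; (r_i+r_j)·cross = 18.5·231.2500 = 4278.1250
edge 7: (6,36.5)→(0.5,28)  cross = 6·28 − 0.5·36.5 = 149.7500; (r_i+r_j)·cross = 6.5·149.7500 = 973.3750
Σcross = 708.5000 → A = |Σcross|/2 = 354.2500 mm²
Σ(r_i+r_j)·cross = 22088.0000 → first moment M = |Σ|/6 = 3681.3333
R_c = M/A = 3681.3333/354.2500 = 10.3919 mm
θ = 58° = 1.012291 rad
V = θ·R_c·A = 1.012291·10.3919·354.2500 = 3726.580 mm³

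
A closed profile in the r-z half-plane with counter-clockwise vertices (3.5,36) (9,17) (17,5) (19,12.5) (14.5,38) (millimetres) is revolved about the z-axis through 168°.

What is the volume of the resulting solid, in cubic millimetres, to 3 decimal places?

Volume = 9625.709 mm³

Profile (r,z), 5 vertices: (3.5,36) (9,17) (17,5) (19,12.5) (14.5,38)
edge 0: (3.5,36)→(9,17)  cross = 3.5·17 − 9·36 = -264.5000; (r_i+r_j)·cross = 12.5·-264.5000 = -3306.2500
edge 1: (9,17)→(17,5)  cross = 9·5 − 17·17 = -244.0000; (r_i+r_j)·cross = 26·-244.0000 = -6344.0000
edge 2: (17,5)→(19,12.5)  cross = 17·12.5 − 19·5 = 117.5000; (r_i+r_j)·cross = 36·117.5000 = 4230.0000
edge 3: (19,12.5)→(14.5,38)  cross = 19·38 − 14.5·12.5 = 540.7500; (r_i+r_j)·cross = 33.5·540.7500 = 18115.1250
edge 4: (14.5,38)→(3.5,36)  cross = 14.5·36 − 3.5·38 = 389.0000; (r_i+r_j)·cross = 18·389.0000 = 7002.0000
Σcross = 538.7500 → A = |Σcross|/2 = 269.3750 mm²
Σ(r_i+r_j)·cross = 19696.8750 → first moment M = |Σ|/6 = 3282.8125
R_c = M/A = 3282.8125/269.3750 = 12.1868 mm
θ = 168° = 2.932153 rad
V = θ·R_c·A = 2.932153·12.1868·269.3750 = 9625.709 mm³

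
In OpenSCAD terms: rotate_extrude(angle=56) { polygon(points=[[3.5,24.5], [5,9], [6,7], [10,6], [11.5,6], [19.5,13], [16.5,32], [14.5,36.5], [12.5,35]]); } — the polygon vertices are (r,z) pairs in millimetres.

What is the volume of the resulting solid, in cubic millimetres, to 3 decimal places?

Profile (r,z), 9 vertices: (3.5,24.5) (5,9) (6,7) (10,6) (11.5,6) (19.5,13) (16.5,32) (14.5,36.5) (12.5,35)
edge 0: (3.5,24.5)→(5,9)  cross = 3.5·9 − 5·24.5 = -91.0000; (r_i+r_j)·cross = 8.5·-91.0000 = -773.5000
edge 1: (5,9)→(6,7)  cross = 5·7 − 6·9 = -19.0000; (r_i+r_j)·cross = 11·-19.0000 = -209.0000
edge 2: (6,7)→(10,6)  cross = 6·6 − 10·7 = -34.0000; (r_i+r_j)·cross = 16·-34.0000 = -544.0000
edge 3: (10,6)→(11.5,6)  cross = 10·6 − 11.5·6 = -9.0000; (r_i+r_j)·cross = 21.5·-9.0000 = -193.5000
edge 4: (11.5,6)→(19.5,13)  cross = 11.5·13 − 19.5·6 = 32.5000; (r_i+r_j)·cross = 31·32.5000 = 1007.5000
edge 5: (19.5,13)→(16.5,32)  cross = 19.5·32 − 16.5·13 = 409.5000; (r_i+r_j)·cross = 36·409.5000 = 14742.0000
edge 6: (16.5,32)→(14.5,36.5)  cross = 16.5·36.5 − 14.5·32 = 138.2500; (r_i+r_j)·cross = 31·138.2500 = 4285.7500
edge 7: (14.5,36.5)→(12.5,35)  cross = 14.5·35 − 12.5·36.5 = 51.2500; (r_i+r_j)·cross = 27·51.2500 = 1383.7500
edge 8: (12.5,35)→(3.5,24.5)  cross = 12.5·24.5 − 3.5·35 = 183.7500; (r_i+r_j)·cross = 16·183.7500 = 2940.0000
Σcross = 662.2500 → A = |Σcross|/2 = 331.1250 mm²
Σ(r_i+r_j)·cross = 22639.0000 → first moment M = |Σ|/6 = 3773.1667
R_c = M/A = 3773.1667/331.1250 = 11.3950 mm
θ = 56° = 0.977384 rad
V = θ·R_c·A = 0.977384·11.3950·331.1250 = 3687.834 mm³

Volume = 3687.834 mm³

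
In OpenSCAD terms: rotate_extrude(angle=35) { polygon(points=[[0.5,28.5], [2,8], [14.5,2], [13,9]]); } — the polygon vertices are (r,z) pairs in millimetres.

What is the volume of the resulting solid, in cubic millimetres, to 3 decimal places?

Profile (r,z), 4 vertices: (0.5,28.5) (2,8) (14.5,2) (13,9)
edge 0: (0.5,28.5)→(2,8)  cross = 0.5·8 − 2·28.5 = -53.0000; (r_i+r_j)·cross = 2.5·-53.0000 = -132.5000
edge 1: (2,8)→(14.5,2)  cross = 2·2 − 14.5·8 = -112.0000; (r_i+r_j)·cross = 16.5·-112.0000 = -1848.0000
edge 2: (14.5,2)→(13,9)  cross = 14.5·9 − 13·2 = 104.5000; (r_i+r_j)·cross = 27.5·104.5000 = 2873.7500
edge 3: (13,9)→(0.5,28.5)  cross = 13·28.5 − 0.5·9 = 366.0000; (r_i+r_j)·cross = 13.5·366.0000 = 4941.0000
Σcross = 305.5000 → A = |Σcross|/2 = 152.7500 mm²
Σ(r_i+r_j)·cross = 5834.2500 → first moment M = |Σ|/6 = 972.3750
R_c = M/A = 972.3750/152.7500 = 6.3658 mm
θ = 35° = 0.610865 rad
V = θ·R_c·A = 0.610865·6.3658·152.7500 = 593.990 mm³

Volume = 593.990 mm³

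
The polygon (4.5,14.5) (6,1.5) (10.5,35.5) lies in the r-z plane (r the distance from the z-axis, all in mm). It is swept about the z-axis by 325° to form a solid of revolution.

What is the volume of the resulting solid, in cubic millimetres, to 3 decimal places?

Volume = 2173.917 mm³

Profile (r,z), 3 vertices: (4.5,14.5) (6,1.5) (10.5,35.5)
edge 0: (4.5,14.5)→(6,1.5)  cross = 4.5·1.5 − 6·14.5 = -80.2500; (r_i+r_j)·cross = 10.5·-80.2500 = -842.6250
edge 1: (6,1.5)→(10.5,35.5)  cross = 6·35.5 − 10.5·1.5 = 197.2500; (r_i+r_j)·cross = 16.5·197.2500 = 3254.6250
edge 2: (10.5,35.5)→(4.5,14.5)  cross = 10.5·14.5 − 4.5·35.5 = -7.5000; (r_i+r_j)·cross = 15·-7.5000 = -112.5000
Σcross = 109.5000 → A = |Σcross|/2 = 54.7500 mm²
Σ(r_i+r_j)·cross = 2299.5000 → first moment M = |Σ|/6 = 383.2500
R_c = M/A = 383.2500/54.7500 = 7.0000 mm
θ = 325° = 5.672320 rad
V = θ·R_c·A = 5.672320·7.0000·54.7500 = 2173.917 mm³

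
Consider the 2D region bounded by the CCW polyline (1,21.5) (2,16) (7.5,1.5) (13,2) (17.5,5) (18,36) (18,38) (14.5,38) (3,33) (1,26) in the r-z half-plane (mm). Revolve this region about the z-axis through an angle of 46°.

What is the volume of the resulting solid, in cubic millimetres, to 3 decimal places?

Volume = 4143.851 mm³

Profile (r,z), 10 vertices: (1,21.5) (2,16) (7.5,1.5) (13,2) (17.5,5) (18,36) (18,38) (14.5,38) (3,33) (1,26)
edge 0: (1,21.5)→(2,16)  cross = 1·16 − 2·21.5 = -27.0000; (r_i+r_j)·cross = 3·-27.0000 = -81.0000
edge 1: (2,16)→(7.5,1.5)  cross = 2·1.5 − 7.5·16 = -117.0000; (r_i+r_j)·cross = 9.5·-117.0000 = -1111.5000
edge 2: (7.5,1.5)→(13,2)  cross = 7.5·2 − 13·1.5 = -4.5000; (r_i+r_j)·cross = 20.5·-4.5000 = -92.2500
edge 3: (13,2)→(17.5,5)  cross = 13·5 − 17.5·2 = 30.0000; (r_i+r_j)·cross = 30.5·30.0000 = 915.0000
edge 4: (17.5,5)→(18,36)  cross = 17.5·36 − 18·5 = 540.0000; (r_i+r_j)·cross = 35.5·540.0000 = 19170.0000
edge 5: (18,36)→(18,38)  cross = 18·38 − 18·36 = 36.0000; (r_i+r_j)·cross = 36·36.0000 = 1296.0000
edge 6: (18,38)→(14.5,38)  cross = 18·38 − 14.5·38 = 133.0000; (r_i+r_j)·cross = 32.5·133.0000 = 4322.5000
edge 7: (14.5,38)→(3,33)  cross = 14.5·33 − 3·38 = 364.5000; (r_i+r_j)·cross = 17.5·364.5000 = 6378.7500
edge 8: (3,33)→(1,26)  cross = 3·26 − 1·33 = 45.0000; (r_i+r_j)·cross = 4·45.0000 = 180.0000
edge 9: (1,26)→(1,21.5)  cross = 1·21.5 − 1·26 = -4.5000; (r_i+r_j)·cross = 2·-4.5000 = -9.0000
Σcross = 995.5000 → A = |Σcross|/2 = 497.7500 mm²
Σ(r_i+r_j)·cross = 30968.5000 → first moment M = |Σ|/6 = 5161.4167
R_c = M/A = 5161.4167/497.7500 = 10.3695 mm
θ = 46° = 0.802851 rad
V = θ·R_c·A = 0.802851·10.3695·497.7500 = 4143.851 mm³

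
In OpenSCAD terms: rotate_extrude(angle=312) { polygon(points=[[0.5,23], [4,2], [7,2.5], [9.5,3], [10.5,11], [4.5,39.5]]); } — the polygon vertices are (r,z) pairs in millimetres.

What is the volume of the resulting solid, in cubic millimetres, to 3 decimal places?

Profile (r,z), 6 vertices: (0.5,23) (4,2) (7,2.5) (9.5,3) (10.5,11) (4.5,39.5)
edge 0: (0.5,23)→(4,2)  cross = 0.5·2 − 4·23 = -91.0000; (r_i+r_j)·cross = 4.5·-91.0000 = -409.5000
edge 1: (4,2)→(7,2.5)  cross = 4·2.5 − 7·2 = -4.0000; (r_i+r_j)·cross = 11·-4.0000 = -44.0000
edge 2: (7,2.5)→(9.5,3)  cross = 7·3 − 9.5·2.5 = -2.7500; (r_i+r_j)·cross = 16.5·-2.7500 = -45.3750
edge 3: (9.5,3)→(10.5,11)  cross = 9.5·11 − 10.5·3 = 73.0000; (r_i+r_j)·cross = 20·73.0000 = 1460.0000
edge 4: (10.5,11)→(4.5,39.5)  cross = 10.5·39.5 − 4.5·11 = 365.2500; (r_i+r_j)·cross = 15·365.2500 = 5478.7500
edge 5: (4.5,39.5)→(0.5,23)  cross = 4.5·23 − 0.5·39.5 = 83.7500; (r_i+r_j)·cross = 5·83.7500 = 418.7500
Σcross = 424.2500 → A = |Σcross|/2 = 212.1250 mm²
Σ(r_i+r_j)·cross = 6858.6250 → first moment M = |Σ|/6 = 1143.1042
R_c = M/A = 1143.1042/212.1250 = 5.3888 mm
θ = 312° = 5.445427 rad
V = θ·R_c·A = 5.445427·5.3888·212.1250 = 6224.691 mm³

Volume = 6224.691 mm³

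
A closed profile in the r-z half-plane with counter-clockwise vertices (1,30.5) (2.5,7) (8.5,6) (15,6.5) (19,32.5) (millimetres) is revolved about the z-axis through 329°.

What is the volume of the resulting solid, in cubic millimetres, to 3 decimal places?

Volume = 20831.981 mm³

Profile (r,z), 5 vertices: (1,30.5) (2.5,7) (8.5,6) (15,6.5) (19,32.5)
edge 0: (1,30.5)→(2.5,7)  cross = 1·7 − 2.5·30.5 = -69.2500; (r_i+r_j)·cross = 3.5·-69.2500 = -242.3750
edge 1: (2.5,7)→(8.5,6)  cross = 2.5·6 − 8.5·7 = -44.5000; (r_i+r_j)·cross = 11·-44.5000 = -489.5000
edge 2: (8.5,6)→(15,6.5)  cross = 8.5·6.5 − 15·6 = -34.7500; (r_i+r_j)·cross = 23.5·-34.7500 = -816.6250
edge 3: (15,6.5)→(19,32.5)  cross = 15·32.5 − 19·6.5 = 364.0000; (r_i+r_j)·cross = 34·364.0000 = 12376.0000
edge 4: (19,32.5)→(1,30.5)  cross = 19·30.5 − 1·32.5 = 547.0000; (r_i+r_j)·cross = 20·547.0000 = 10940.0000
Σcross = 762.5000 → A = |Σcross|/2 = 381.2500 mm²
Σ(r_i+r_j)·cross = 21767.5000 → first moment M = |Σ|/6 = 3627.9167
R_c = M/A = 3627.9167/381.2500 = 9.5158 mm
θ = 329° = 5.742133 rad
V = θ·R_c·A = 5.742133·9.5158·381.2500 = 20831.981 mm³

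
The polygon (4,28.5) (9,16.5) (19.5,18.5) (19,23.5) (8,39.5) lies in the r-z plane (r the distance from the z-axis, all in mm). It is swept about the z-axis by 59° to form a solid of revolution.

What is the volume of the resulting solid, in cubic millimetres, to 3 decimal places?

Volume = 2271.659 mm³

Profile (r,z), 5 vertices: (4,28.5) (9,16.5) (19.5,18.5) (19,23.5) (8,39.5)
edge 0: (4,28.5)→(9,16.5)  cross = 4·16.5 − 9·28.5 = -190.5000; (r_i+r_j)·cross = 13·-190.5000 = -2476.5000
edge 1: (9,16.5)→(19.5,18.5)  cross = 9·18.5 − 19.5·16.5 = -155.2500; (r_i+r_j)·cross = 28.5·-155.2500 = -4424.6250
edge 2: (19.5,18.5)→(19,23.5)  cross = 19.5·23.5 − 19·18.5 = 106.7500; (r_i+r_j)·cross = 38.5·106.7500 = 4109.8750
edge 3: (19,23.5)→(8,39.5)  cross = 19·39.5 − 8·23.5 = 562.5000; (r_i+r_j)·cross = 27·562.5000 = 15187.5000
edge 4: (8,39.5)→(4,28.5)  cross = 8·28.5 − 4·39.5 = 70.0000; (r_i+r_j)·cross = 12·70.0000 = 840.0000
Σcross = 393.5000 → A = |Σcross|/2 = 196.7500 mm²
Σ(r_i+r_j)·cross = 13236.2500 → first moment M = |Σ|/6 = 2206.0417
R_c = M/A = 2206.0417/196.7500 = 11.2124 mm
θ = 59° = 1.029744 rad
V = θ·R_c·A = 1.029744·11.2124·196.7500 = 2271.659 mm³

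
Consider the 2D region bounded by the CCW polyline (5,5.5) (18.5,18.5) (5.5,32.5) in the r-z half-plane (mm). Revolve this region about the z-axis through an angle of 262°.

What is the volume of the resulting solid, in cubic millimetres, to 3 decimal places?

Volume = 7912.404 mm³

Profile (r,z), 3 vertices: (5,5.5) (18.5,18.5) (5.5,32.5)
edge 0: (5,5.5)→(18.5,18.5)  cross = 5·18.5 − 18.5·5.5 = -9.2500; (r_i+r_j)·cross = 23.5·-9.2500 = -217.3750
edge 1: (18.5,18.5)→(5.5,32.5)  cross = 18.5·32.5 − 5.5·18.5 = 499.5000; (r_i+r_j)·cross = 24·499.5000 = 11988.0000
edge 2: (5.5,32.5)→(5,5.5)  cross = 5.5·5.5 − 5·32.5 = -132.2500; (r_i+r_j)·cross = 10.5·-132.2500 = -1388.6250
Σcross = 358.0000 → A = |Σcross|/2 = 179.0000 mm²
Σ(r_i+r_j)·cross = 10382.0000 → first moment M = |Σ|/6 = 1730.3333
R_c = M/A = 1730.3333/179.0000 = 9.6667 mm
θ = 262° = 4.572763 rad
V = θ·R_c·A = 4.572763·9.6667·179.0000 = 7912.404 mm³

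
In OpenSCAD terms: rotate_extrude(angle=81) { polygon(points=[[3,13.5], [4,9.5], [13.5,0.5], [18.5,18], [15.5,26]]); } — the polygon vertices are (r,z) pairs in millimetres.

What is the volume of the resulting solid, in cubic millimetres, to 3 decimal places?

Volume = 3390.152 mm³

Profile (r,z), 5 vertices: (3,13.5) (4,9.5) (13.5,0.5) (18.5,18) (15.5,26)
edge 0: (3,13.5)→(4,9.5)  cross = 3·9.5 − 4·13.5 = -25.5000; (r_i+r_j)·cross = 7·-25.5000 = -178.5000
edge 1: (4,9.5)→(13.5,0.5)  cross = 4·0.5 − 13.5·9.5 = -126.2500; (r_i+r_j)·cross = 17.5·-126.2500 = -2209.3750
edge 2: (13.5,0.5)→(18.5,18)  cross = 13.5·18 − 18.5·0.5 = 233.7500; (r_i+r_j)·cross = 32·233.7500 = 7480.0000
edge 3: (18.5,18)→(15.5,26)  cross = 18.5·26 − 15.5·18 = 202.0000; (r_i+r_j)·cross = 34·202.0000 = 6868.0000
edge 4: (15.5,26)→(3,13.5)  cross = 15.5·13.5 − 3·26 = 131.2500; (r_i+r_j)·cross = 18.5·131.2500 = 2428.1250
Σcross = 415.2500 → A = |Σcross|/2 = 207.6250 mm²
Σ(r_i+r_j)·cross = 14388.2500 → first moment M = |Σ|/6 = 2398.0417
R_c = M/A = 2398.0417/207.6250 = 11.5499 mm
θ = 81° = 1.413717 rad
V = θ·R_c·A = 1.413717·11.5499·207.6250 = 3390.152 mm³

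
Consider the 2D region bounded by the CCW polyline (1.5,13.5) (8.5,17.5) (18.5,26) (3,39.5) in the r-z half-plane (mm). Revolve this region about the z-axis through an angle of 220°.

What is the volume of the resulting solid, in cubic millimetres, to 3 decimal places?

Volume = 6585.447 mm³

Profile (r,z), 4 vertices: (1.5,13.5) (8.5,17.5) (18.5,26) (3,39.5)
edge 0: (1.5,13.5)→(8.5,17.5)  cross = 1.5·17.5 − 8.5·13.5 = -88.5000; (r_i+r_j)·cross = 10·-88.5000 = -885.0000
edge 1: (8.5,17.5)→(18.5,26)  cross = 8.5·26 − 18.5·17.5 = -102.7500; (r_i+r_j)·cross = 27·-102.7500 = -2774.2500
edge 2: (18.5,26)→(3,39.5)  cross = 18.5·39.5 − 3·26 = 652.7500; (r_i+r_j)·cross = 21.5·652.7500 = 14034.1250
edge 3: (3,39.5)→(1.5,13.5)  cross = 3·13.5 − 1.5·39.5 = -18.7500; (r_i+r_j)·cross = 4.5·-18.7500 = -84.3750
Σcross = 442.7500 → A = |Σcross|/2 = 221.3750 mm²
Σ(r_i+r_j)·cross = 10290.5000 → first moment M = |Σ|/6 = 1715.0833
R_c = M/A = 1715.0833/221.3750 = 7.7474 mm
θ = 220° = 3.839724 rad
V = θ·R_c·A = 3.839724·7.7474·221.3750 = 6585.447 mm³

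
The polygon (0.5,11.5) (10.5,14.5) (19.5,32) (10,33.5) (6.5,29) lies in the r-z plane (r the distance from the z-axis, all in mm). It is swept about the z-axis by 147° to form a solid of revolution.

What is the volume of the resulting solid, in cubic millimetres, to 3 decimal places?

Profile (r,z), 5 vertices: (0.5,11.5) (10.5,14.5) (19.5,32) (10,33.5) (6.5,29)
edge 0: (0.5,11.5)→(10.5,14.5)  cross = 0.5·14.5 − 10.5·11.5 = -113.5000; (r_i+r_j)·cross = 11·-113.5000 = -1248.5000
edge 1: (10.5,14.5)→(19.5,32)  cross = 10.5·32 − 19.5·14.5 = 53.2500; (r_i+r_j)·cross = 30·53.2500 = 1597.5000
edge 2: (19.5,32)→(10,33.5)  cross = 19.5·33.5 − 10·32 = 333.2500; (r_i+r_j)·cross = 29.5·333.2500 = 9830.8750
edge 3: (10,33.5)→(6.5,29)  cross = 10·29 − 6.5·33.5 = 72.2500; (r_i+r_j)·cross = 16.5·72.2500 = 1192.1250
edge 4: (6.5,29)→(0.5,11.5)  cross = 6.5·11.5 − 0.5·29 = 60.2500; (r_i+r_j)·cross = 7·60.2500 = 421.7500
Σcross = 405.5000 → A = |Σcross|/2 = 202.7500 mm²
Σ(r_i+r_j)·cross = 11793.7500 → first moment M = |Σ|/6 = 1965.6250
R_c = M/A = 1965.6250/202.7500 = 9.6948 mm
θ = 147° = 2.565634 rad
V = θ·R_c·A = 2.565634·9.6948·202.7500 = 5043.074 mm³

Volume = 5043.074 mm³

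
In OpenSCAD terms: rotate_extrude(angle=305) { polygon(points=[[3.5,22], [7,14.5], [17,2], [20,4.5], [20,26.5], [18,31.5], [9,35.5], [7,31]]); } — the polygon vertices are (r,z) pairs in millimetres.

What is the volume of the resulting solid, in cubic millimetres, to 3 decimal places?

Profile (r,z), 8 vertices: (3.5,22) (7,14.5) (17,2) (20,4.5) (20,26.5) (18,31.5) (9,35.5) (7,31)
edge 0: (3.5,22)→(7,14.5)  cross = 3.5·14.5 − 7·22 = -103.2500; (r_i+r_j)·cross = 10.5·-103.2500 = -1084.1250
edge 1: (7,14.5)→(17,2)  cross = 7·2 − 17·14.5 = -232.5000; (r_i+r_j)·cross = 24·-232.5000 = -5580.0000
edge 2: (17,2)→(20,4.5)  cross = 17·4.5 − 20·2 = 36.5000; (r_i+r_j)·cross = 37·36.5000 = 1350.5000
edge 3: (20,4.5)→(20,26.5)  cross = 20·26.5 − 20·4.5 = 440.0000; (r_i+r_j)·cross = 40·440.0000 = 17600.0000
edge 4: (20,26.5)→(18,31.5)  cross = 20·31.5 − 18·26.5 = 153.0000; (r_i+r_j)·cross = 38·153.0000 = 5814.0000
edge 5: (18,31.5)→(9,35.5)  cross = 18·35.5 − 9·31.5 = 355.5000; (r_i+r_j)·cross = 27·355.5000 = 9598.5000
edge 6: (9,35.5)→(7,31)  cross = 9·31 − 7·35.5 = 30.5000; (r_i+r_j)·cross = 16·30.5000 = 488.0000
edge 7: (7,31)→(3.5,22)  cross = 7·22 − 3.5·31 = 45.5000; (r_i+r_j)·cross = 10.5·45.5000 = 477.7500
Σcross = 725.2500 → A = |Σcross|/2 = 362.6250 mm²
Σ(r_i+r_j)·cross = 28664.6250 → first moment M = |Σ|/6 = 4777.4375
R_c = M/A = 4777.4375/362.6250 = 13.1746 mm
θ = 305° = 5.323254 rad
V = θ·R_c·A = 5.323254·13.1746·362.6250 = 25431.514 mm³

Volume = 25431.514 mm³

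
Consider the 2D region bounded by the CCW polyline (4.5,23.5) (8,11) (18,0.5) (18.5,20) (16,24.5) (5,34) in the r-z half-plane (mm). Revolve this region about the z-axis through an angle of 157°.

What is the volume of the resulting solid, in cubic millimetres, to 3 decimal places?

Volume = 8740.447 mm³

Profile (r,z), 6 vertices: (4.5,23.5) (8,11) (18,0.5) (18.5,20) (16,24.5) (5,34)
edge 0: (4.5,23.5)→(8,11)  cross = 4.5·11 − 8·23.5 = -138.5000; (r_i+r_j)·cross = 12.5·-138.5000 = -1731.2500
edge 1: (8,11)→(18,0.5)  cross = 8·0.5 − 18·11 = -194.0000; (r_i+r_j)·cross = 26·-194.0000 = -5044.0000
edge 2: (18,0.5)→(18.5,20)  cross = 18·20 − 18.5·0.5 = 350.7500; (r_i+r_j)·cross = 36.5·350.7500 = 12802.3750
edge 3: (18.5,20)→(16,24.5)  cross = 18.5·24.5 − 16·20 = 133.2500; (r_i+r_j)·cross = 34.5·133.2500 = 4597.1250
edge 4: (16,24.5)→(5,34)  cross = 16·34 − 5·24.5 = 421.5000; (r_i+r_j)·cross = 21·421.5000 = 8851.5000
edge 5: (5,34)→(4.5,23.5)  cross = 5·23.5 − 4.5·34 = -35.5000; (r_i+r_j)·cross = 9.5·-35.5000 = -337.2500
Σcross = 537.5000 → A = |Σcross|/2 = 268.7500 mm²
Σ(r_i+r_j)·cross = 19138.5000 → first moment M = |Σ|/6 = 3189.7500
R_c = M/A = 3189.7500/268.7500 = 11.8688 mm
θ = 157° = 2.740167 rad
V = θ·R_c·A = 2.740167·11.8688·268.7500 = 8740.447 mm³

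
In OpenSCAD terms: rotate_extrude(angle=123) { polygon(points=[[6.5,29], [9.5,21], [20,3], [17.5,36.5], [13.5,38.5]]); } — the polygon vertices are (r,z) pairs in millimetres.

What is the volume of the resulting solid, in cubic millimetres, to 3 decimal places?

Volume = 7180.538 mm³

Profile (r,z), 5 vertices: (6.5,29) (9.5,21) (20,3) (17.5,36.5) (13.5,38.5)
edge 0: (6.5,29)→(9.5,21)  cross = 6.5·21 − 9.5·29 = -139.0000; (r_i+r_j)·cross = 16·-139.0000 = -2224.0000
edge 1: (9.5,21)→(20,3)  cross = 9.5·3 − 20·21 = -391.5000; (r_i+r_j)·cross = 29.5·-391.5000 = -11549.2500
edge 2: (20,3)→(17.5,36.5)  cross = 20·36.5 − 17.5·3 = 677.5000; (r_i+r_j)·cross = 37.5·677.5000 = 25406.2500
edge 3: (17.5,36.5)→(13.5,38.5)  cross = 17.5·38.5 − 13.5·36.5 = 181.0000; (r_i+r_j)·cross = 31·181.0000 = 5611.0000
edge 4: (13.5,38.5)→(6.5,29)  cross = 13.5·29 − 6.5·38.5 = 141.2500; (r_i+r_j)·cross = 20·141.2500 = 2825.0000
Σcross = 469.2500 → A = |Σcross|/2 = 234.6250 mm²
Σ(r_i+r_j)·cross = 20069.0000 → first moment M = |Σ|/6 = 3344.8333
R_c = M/A = 3344.8333/234.6250 = 14.2561 mm
θ = 123° = 2.146755 rad
V = θ·R_c·A = 2.146755·14.2561·234.6250 = 7180.538 mm³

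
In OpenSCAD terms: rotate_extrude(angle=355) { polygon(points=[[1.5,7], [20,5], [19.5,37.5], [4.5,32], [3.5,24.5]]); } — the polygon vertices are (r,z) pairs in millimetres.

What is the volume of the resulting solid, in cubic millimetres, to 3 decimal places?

Volume = 34878.634 mm³

Profile (r,z), 5 vertices: (1.5,7) (20,5) (19.5,37.5) (4.5,32) (3.5,24.5)
edge 0: (1.5,7)→(20,5)  cross = 1.5·5 − 20·7 = -132.5000; (r_i+r_j)·cross = 21.5·-132.5000 = -2848.7500
edge 1: (20,5)→(19.5,37.5)  cross = 20·37.5 − 19.5·5 = 652.5000; (r_i+r_j)·cross = 39.5·652.5000 = 25773.7500
edge 2: (19.5,37.5)→(4.5,32)  cross = 19.5·32 − 4.5·37.5 = 455.2500; (r_i+r_j)·cross = 24·455.2500 = 10926.0000
edge 3: (4.5,32)→(3.5,24.5)  cross = 4.5·24.5 − 3.5·32 = -1.7500; (r_i+r_j)·cross = 8·-1.7500 = -14.0000
edge 4: (3.5,24.5)→(1.5,7)  cross = 3.5·7 − 1.5·24.5 = -12.2500; (r_i+r_j)·cross = 5·-12.2500 = -61.2500
Σcross = 961.2500 → A = |Σcross|/2 = 480.6250 mm²
Σ(r_i+r_j)·cross = 33775.7500 → first moment M = |Σ|/6 = 5629.2917
R_c = M/A = 5629.2917/480.6250 = 11.7124 mm
θ = 355° = 6.195919 rad
V = θ·R_c·A = 6.195919·11.7124·480.6250 = 34878.634 mm³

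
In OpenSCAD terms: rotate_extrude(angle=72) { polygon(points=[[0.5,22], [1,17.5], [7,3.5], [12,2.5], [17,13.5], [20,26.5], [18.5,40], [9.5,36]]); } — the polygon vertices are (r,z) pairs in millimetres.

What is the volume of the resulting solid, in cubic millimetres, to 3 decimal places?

Volume = 6398.377 mm³

Profile (r,z), 8 vertices: (0.5,22) (1,17.5) (7,3.5) (12,2.5) (17,13.5) (20,26.5) (18.5,40) (9.5,36)
edge 0: (0.5,22)→(1,17.5)  cross = 0.5·17.5 − 1·22 = -13.2500; (r_i+r_j)·cross = 1.5·-13.2500 = -19.8750
edge 1: (1,17.5)→(7,3.5)  cross = 1·3.5 − 7·17.5 = -119.0000; (r_i+r_j)·cross = 8·-119.0000 = -952.0000
edge 2: (7,3.5)→(12,2.5)  cross = 7·2.5 − 12·3.5 = -24.5000; (r_i+r_j)·cross = 19·-24.5000 = -465.5000
edge 3: (12,2.5)→(17,13.5)  cross = 12·13.5 − 17·2.5 = 119.5000; (r_i+r_j)·cross = 29·119.5000 = 3465.5000
edge 4: (17,13.5)→(20,26.5)  cross = 17·26.5 − 20·13.5 = 180.5000; (r_i+r_j)·cross = 37·180.5000 = 6678.5000
edge 5: (20,26.5)→(18.5,40)  cross = 20·40 − 18.5·26.5 = 309.7500; (r_i+r_j)·cross = 38.5·309.7500 = 11925.3750
edge 6: (18.5,40)→(9.5,36)  cross = 18.5·36 − 9.5·40 = 286.0000; (r_i+r_j)·cross = 28·286.0000 = 8008.0000
edge 7: (9.5,36)→(0.5,22)  cross = 9.5·22 − 0.5·36 = 191.0000; (r_i+r_j)·cross = 10·191.0000 = 1910.0000
Σcross = 930.0000 → A = |Σcross|/2 = 465.0000 mm²
Σ(r_i+r_j)·cross = 30550.0000 → first moment M = |Σ|/6 = 5091.6667
R_c = M/A = 5091.6667/465.0000 = 10.9498 mm
θ = 72° = 1.256637 rad
V = θ·R_c·A = 1.256637·10.9498·465.0000 = 6398.377 mm³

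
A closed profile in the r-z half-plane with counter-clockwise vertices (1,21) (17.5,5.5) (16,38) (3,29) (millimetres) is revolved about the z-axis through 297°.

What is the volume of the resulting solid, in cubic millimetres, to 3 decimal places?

Profile (r,z), 4 vertices: (1,21) (17.5,5.5) (16,38) (3,29)
edge 0: (1,21)→(17.5,5.5)  cross = 1·5.5 − 17.5·21 = -362.0000; (r_i+r_j)·cross = 18.5·-362.0000 = -6697.0000
edge 1: (17.5,5.5)→(16,38)  cross = 17.5·38 − 16·5.5 = 577.0000; (r_i+r_j)·cross = 33.5·577.0000 = 19329.5000
edge 2: (16,38)→(3,29)  cross = 16·29 − 3·38 = 350.0000; (r_i+r_j)·cross = 19·350.0000 = 6650.0000
edge 3: (3,29)→(1,21)  cross = 3·21 − 1·29 = 34.0000; (r_i+r_j)·cross = 4·34.0000 = 136.0000
Σcross = 599.0000 → A = |Σcross|/2 = 299.5000 mm²
Σ(r_i+r_j)·cross = 19418.5000 → first moment M = |Σ|/6 = 3236.4167
R_c = M/A = 3236.4167/299.5000 = 10.8061 mm
θ = 297° = 5.183628 rad
V = θ·R_c·A = 5.183628·10.8061·299.5000 = 16776.380 mm³

Volume = 16776.380 mm³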